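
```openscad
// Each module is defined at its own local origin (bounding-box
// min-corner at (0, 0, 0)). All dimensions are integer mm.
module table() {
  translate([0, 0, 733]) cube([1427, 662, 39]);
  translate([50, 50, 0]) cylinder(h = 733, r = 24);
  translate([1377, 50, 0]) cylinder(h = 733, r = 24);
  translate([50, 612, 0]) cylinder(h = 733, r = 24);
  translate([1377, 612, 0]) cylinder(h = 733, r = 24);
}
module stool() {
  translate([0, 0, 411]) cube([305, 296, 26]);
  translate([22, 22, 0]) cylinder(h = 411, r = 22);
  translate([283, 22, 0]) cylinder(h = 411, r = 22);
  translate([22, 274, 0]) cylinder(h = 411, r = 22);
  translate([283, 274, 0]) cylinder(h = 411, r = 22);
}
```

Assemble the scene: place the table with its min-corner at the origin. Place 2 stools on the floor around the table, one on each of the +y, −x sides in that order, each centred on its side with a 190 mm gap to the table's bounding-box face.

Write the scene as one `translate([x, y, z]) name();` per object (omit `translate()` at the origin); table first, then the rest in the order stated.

table();
translate([561, 852, 0]) stool();
translate([-495, 183, 0]) stool();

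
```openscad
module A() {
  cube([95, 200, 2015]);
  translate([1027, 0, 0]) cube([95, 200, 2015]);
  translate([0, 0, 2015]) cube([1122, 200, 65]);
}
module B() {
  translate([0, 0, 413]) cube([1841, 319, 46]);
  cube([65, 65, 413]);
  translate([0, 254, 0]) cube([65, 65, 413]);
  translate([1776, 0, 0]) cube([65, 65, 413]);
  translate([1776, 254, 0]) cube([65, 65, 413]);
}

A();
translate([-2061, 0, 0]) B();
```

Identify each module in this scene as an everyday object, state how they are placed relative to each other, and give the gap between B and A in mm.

A is a door frame. B is a bench. The bench is on the floor beside the door frame on its −x side. The gap between the bench and the door frame is 220 mm.

The bench's nearest face is 220 mm from the door frame's −x face.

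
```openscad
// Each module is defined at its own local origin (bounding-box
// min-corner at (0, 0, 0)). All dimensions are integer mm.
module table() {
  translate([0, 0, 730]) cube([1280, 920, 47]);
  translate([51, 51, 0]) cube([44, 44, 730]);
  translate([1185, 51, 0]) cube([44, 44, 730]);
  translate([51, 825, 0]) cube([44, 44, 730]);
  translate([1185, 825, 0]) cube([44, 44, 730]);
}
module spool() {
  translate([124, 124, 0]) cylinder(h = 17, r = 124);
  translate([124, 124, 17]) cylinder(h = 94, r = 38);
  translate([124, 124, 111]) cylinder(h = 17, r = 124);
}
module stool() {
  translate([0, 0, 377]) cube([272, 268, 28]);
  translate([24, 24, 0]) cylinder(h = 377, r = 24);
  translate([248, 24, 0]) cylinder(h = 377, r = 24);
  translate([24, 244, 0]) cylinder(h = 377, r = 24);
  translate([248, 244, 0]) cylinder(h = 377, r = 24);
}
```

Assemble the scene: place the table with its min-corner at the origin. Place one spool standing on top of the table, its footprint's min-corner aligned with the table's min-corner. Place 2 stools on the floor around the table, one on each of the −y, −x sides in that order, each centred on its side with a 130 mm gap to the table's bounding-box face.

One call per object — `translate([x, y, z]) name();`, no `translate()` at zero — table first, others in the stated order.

table();
translate([0, 0, 777]) spool();
translate([504, -398, 0]) stool();
translate([-402, 326, 0]) stool();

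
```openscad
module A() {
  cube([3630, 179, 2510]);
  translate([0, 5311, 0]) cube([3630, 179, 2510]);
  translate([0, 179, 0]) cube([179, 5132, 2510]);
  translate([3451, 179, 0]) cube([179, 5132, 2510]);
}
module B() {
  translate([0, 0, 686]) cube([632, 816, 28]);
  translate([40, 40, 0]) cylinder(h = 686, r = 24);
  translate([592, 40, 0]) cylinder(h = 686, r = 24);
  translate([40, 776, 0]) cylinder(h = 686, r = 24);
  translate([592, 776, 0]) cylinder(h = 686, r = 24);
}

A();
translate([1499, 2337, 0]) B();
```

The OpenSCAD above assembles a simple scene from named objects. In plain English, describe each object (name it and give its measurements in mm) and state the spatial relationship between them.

A is a box-shaped house frame (walls only): outside footprint 3630×5490 mm, wall height 2510 mm, wall thickness 179 mm. The two y-facing walls run the full x-width; the two x-facing walls fit between the inner faces of the y-facing walls.

B is a table: top 632 mm (x) × 816 mm (y), 28 mm thick, upper face at z = 714 mm, on four round legs of 48 mm diameter, each leg's bounding box inset 16 mm from the nearest pair of top edges, running from z = 0 to the bottom of the top.

The table sits inside the house frame, centred.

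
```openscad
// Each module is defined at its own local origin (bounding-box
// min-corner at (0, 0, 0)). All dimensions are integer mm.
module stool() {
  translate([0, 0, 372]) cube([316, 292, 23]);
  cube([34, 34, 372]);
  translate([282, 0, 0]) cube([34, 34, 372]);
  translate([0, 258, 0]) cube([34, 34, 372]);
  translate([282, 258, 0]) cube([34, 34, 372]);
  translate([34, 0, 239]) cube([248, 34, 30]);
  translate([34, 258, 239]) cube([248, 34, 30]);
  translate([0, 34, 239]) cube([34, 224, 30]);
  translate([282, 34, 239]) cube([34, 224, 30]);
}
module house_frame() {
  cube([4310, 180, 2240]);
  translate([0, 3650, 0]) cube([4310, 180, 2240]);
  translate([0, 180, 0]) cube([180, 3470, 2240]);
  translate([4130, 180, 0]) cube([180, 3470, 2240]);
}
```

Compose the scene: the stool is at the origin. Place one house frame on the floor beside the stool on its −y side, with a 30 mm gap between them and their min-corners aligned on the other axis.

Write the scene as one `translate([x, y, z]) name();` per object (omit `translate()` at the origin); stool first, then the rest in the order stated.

stool();
translate([0, -3860, 0]) house_frame();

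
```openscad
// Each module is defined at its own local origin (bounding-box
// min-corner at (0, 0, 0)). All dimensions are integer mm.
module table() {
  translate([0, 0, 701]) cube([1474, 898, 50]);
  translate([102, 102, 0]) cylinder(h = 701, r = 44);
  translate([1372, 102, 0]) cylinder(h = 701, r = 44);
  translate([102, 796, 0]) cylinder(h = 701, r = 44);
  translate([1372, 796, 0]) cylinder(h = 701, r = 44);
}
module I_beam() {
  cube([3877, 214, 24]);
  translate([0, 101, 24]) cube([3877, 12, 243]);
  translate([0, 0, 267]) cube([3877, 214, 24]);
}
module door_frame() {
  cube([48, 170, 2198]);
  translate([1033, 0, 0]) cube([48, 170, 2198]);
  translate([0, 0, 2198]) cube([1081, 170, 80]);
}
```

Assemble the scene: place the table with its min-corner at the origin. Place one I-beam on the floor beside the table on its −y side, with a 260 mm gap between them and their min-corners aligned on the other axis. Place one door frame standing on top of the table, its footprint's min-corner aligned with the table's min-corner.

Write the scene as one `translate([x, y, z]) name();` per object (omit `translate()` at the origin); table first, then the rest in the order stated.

table();
translate([0, -474, 0]) I_beam();
translate([0, 0, 751]) door_frame();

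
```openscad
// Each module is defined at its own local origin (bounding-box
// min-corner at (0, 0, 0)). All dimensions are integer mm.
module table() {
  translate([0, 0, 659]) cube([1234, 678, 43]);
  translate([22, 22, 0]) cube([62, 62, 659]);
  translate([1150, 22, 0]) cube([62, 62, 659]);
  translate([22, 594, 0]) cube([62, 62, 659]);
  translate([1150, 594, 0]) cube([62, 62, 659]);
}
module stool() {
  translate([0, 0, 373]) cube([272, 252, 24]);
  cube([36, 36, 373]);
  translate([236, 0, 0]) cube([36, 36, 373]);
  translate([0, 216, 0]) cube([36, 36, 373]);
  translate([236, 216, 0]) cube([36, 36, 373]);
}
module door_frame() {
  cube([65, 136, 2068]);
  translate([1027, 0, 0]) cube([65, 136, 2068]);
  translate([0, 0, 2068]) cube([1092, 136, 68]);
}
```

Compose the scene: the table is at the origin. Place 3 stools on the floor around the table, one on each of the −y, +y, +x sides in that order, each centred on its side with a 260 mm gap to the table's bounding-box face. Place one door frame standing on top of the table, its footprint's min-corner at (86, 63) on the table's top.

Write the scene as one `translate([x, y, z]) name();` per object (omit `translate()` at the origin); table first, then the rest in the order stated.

table();
translate([481, -512, 0]) stool();
translate([481, 938, 0]) stool();
translate([1494, 213, 0]) stool();
translate([86, 63, 702]) door_frame();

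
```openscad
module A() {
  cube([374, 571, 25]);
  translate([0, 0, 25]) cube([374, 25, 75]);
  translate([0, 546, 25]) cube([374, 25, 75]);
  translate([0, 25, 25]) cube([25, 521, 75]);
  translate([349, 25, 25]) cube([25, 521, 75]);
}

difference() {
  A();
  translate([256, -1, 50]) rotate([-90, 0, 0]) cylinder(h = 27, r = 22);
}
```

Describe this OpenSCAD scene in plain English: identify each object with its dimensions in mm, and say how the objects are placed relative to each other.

A is an open-topped rectangular box: outside dimensions 374×571×100 mm, with a uniform wall and base thickness of 25 mm. The base is a full 374×571 slab on the floor; four walls sit on top of the base. The front and back walls (the −y and +y sides) span the full width; the two side walls fit between them.

The open box has a circular hole of radius 22 mm through its front wall, centred at (x = 256, z = 50).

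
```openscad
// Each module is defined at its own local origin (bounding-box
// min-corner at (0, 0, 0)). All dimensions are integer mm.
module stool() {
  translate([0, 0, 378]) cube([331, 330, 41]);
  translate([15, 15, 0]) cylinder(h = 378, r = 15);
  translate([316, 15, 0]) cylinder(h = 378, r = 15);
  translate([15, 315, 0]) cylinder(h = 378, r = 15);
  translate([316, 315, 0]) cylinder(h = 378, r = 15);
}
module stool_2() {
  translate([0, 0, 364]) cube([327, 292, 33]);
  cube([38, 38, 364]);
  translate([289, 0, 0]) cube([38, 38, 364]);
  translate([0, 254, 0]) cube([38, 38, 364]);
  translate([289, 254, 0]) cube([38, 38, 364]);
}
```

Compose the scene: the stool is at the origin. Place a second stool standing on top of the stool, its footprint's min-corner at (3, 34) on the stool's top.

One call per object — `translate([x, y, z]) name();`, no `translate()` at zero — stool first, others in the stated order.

stool();
translate([3, 34, 419]) stool_2();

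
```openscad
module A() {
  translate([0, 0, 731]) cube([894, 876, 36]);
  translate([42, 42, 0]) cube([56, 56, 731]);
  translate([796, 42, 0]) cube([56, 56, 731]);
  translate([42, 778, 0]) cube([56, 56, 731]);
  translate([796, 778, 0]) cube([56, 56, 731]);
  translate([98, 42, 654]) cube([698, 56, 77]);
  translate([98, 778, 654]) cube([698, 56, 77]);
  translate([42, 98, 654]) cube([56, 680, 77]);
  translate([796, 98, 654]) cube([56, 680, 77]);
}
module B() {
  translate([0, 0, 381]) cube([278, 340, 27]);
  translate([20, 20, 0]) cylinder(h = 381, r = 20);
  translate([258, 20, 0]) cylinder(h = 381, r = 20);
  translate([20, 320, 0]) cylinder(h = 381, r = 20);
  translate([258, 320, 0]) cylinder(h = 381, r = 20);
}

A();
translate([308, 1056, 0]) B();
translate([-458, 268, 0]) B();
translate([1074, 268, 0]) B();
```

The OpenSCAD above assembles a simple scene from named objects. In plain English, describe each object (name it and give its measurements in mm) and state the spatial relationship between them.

A is a rectangular dining table. The top is 894×876×36 mm with its upper surface at z = 767 mm. It stands on four 56×56 mm square legs, each inset 42 mm from the nearest pair of top edges, running from the floor to the underside of the top. Four apron rails, 56 mm thick and 77 mm tall, run between adjacent legs with their top edges flush with the underside of the top and their outer faces flush with the legs' outer faces.

B is a four-legged stool. The seat is a 278×340×27 mm slab whose top surface is at z = 408 mm; four round legs, each 40 mm in diameter, run from the floor (z = 0) to the underside of the seat, each leg's axis is inset half a diameter from the nearest pair of seat edges (so the leg's bounding box is flush with the corner).

Three stools sit around the table at the +y, −x, +x sides.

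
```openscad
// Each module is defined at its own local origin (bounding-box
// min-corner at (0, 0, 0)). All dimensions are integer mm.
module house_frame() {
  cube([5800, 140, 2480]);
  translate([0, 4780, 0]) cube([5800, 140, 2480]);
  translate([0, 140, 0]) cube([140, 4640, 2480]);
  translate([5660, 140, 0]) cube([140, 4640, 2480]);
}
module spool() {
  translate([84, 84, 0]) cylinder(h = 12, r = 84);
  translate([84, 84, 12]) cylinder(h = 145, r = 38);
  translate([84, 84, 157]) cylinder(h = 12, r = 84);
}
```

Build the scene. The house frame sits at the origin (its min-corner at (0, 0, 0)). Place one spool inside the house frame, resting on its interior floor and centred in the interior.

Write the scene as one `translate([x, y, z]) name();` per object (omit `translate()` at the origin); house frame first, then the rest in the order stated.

house_frame();
translate([2816, 2376, 0]) spool();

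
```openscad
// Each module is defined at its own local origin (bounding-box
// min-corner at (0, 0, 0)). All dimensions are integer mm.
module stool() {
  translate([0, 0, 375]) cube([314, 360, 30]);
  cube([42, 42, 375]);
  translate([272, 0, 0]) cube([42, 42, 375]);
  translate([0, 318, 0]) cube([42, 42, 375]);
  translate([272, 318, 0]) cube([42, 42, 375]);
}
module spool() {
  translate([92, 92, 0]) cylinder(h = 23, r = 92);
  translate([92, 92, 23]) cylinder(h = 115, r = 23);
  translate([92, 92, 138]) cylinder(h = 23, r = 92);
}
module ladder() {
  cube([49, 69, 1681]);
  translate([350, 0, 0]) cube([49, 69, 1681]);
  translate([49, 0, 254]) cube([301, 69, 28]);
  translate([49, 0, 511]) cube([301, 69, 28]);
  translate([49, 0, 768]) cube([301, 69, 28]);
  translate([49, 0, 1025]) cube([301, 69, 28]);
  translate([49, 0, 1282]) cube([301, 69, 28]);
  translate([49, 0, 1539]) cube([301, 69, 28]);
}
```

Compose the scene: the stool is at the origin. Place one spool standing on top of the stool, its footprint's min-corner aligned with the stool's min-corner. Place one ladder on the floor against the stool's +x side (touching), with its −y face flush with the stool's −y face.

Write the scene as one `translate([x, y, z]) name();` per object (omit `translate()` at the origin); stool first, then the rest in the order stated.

stool();
translate([0, 0, 405]) spool();
translate([314, 0, 0]) ladder();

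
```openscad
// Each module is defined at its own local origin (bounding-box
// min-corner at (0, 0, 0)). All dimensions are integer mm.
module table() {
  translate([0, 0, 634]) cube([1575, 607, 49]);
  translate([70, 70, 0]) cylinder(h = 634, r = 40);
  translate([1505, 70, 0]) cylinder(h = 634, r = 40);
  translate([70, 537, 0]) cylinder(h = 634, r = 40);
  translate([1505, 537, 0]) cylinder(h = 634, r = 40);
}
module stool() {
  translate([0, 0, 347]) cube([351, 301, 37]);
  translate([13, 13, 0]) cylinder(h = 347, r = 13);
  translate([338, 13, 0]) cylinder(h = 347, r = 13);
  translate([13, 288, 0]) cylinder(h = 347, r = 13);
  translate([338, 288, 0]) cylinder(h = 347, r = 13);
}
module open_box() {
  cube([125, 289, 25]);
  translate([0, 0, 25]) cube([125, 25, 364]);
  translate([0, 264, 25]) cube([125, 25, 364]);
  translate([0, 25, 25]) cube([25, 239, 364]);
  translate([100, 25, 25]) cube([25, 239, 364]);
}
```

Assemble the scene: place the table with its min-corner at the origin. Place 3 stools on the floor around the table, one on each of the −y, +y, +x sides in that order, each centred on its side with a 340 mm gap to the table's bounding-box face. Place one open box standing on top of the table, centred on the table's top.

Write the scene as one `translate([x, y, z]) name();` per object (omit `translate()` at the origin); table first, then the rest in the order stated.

table();
translate([612, -641, 0]) stool();
translate([612, 947, 0]) stool();
translate([1915, 153, 0]) stool();
translate([725, 159, 683]) open_box();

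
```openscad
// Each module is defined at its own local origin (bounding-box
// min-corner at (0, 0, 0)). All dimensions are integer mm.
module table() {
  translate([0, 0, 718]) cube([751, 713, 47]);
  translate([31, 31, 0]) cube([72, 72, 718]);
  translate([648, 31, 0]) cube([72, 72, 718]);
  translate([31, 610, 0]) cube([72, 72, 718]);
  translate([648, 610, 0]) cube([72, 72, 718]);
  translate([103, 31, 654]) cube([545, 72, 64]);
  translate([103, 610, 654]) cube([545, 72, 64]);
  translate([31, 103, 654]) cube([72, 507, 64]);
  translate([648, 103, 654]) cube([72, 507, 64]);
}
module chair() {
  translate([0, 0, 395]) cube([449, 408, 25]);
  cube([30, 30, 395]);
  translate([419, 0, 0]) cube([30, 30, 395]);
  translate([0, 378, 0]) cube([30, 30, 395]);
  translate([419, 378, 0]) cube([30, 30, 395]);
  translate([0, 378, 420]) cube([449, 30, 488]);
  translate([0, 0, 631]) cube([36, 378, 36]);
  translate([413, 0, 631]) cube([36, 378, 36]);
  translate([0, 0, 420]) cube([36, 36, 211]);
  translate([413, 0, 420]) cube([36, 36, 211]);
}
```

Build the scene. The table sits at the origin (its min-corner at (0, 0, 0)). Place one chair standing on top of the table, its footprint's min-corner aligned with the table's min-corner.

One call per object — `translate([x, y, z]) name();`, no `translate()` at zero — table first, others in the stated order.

table();
translate([0, 0, 765]) chair();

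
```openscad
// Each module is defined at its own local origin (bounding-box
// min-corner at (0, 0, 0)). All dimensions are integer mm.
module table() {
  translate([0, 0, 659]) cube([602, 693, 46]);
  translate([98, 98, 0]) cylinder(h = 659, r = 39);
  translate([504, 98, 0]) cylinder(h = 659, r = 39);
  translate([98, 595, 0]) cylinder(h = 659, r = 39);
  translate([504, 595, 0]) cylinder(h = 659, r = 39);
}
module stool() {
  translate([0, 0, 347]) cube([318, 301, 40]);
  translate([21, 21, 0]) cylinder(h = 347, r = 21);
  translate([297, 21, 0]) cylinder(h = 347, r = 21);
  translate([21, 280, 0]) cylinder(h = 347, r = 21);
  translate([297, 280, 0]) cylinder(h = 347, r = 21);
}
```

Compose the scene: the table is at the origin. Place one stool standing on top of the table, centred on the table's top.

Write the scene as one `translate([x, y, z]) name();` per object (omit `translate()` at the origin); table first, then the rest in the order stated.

table();
translate([142, 196, 705]) stool();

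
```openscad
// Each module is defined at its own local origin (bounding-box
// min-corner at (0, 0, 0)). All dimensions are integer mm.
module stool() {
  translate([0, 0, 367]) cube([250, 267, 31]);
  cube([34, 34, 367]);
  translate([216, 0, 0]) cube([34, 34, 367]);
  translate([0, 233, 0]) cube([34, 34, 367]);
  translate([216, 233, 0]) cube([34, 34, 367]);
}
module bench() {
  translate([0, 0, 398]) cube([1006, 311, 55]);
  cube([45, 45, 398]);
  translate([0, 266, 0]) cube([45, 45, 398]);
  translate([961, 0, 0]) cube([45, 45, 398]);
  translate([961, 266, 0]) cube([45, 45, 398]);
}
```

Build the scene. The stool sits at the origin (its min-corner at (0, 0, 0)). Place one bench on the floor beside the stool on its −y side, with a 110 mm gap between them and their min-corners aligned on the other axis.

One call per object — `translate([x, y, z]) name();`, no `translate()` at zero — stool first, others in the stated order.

stool();
translate([0, -421, 0]) bench();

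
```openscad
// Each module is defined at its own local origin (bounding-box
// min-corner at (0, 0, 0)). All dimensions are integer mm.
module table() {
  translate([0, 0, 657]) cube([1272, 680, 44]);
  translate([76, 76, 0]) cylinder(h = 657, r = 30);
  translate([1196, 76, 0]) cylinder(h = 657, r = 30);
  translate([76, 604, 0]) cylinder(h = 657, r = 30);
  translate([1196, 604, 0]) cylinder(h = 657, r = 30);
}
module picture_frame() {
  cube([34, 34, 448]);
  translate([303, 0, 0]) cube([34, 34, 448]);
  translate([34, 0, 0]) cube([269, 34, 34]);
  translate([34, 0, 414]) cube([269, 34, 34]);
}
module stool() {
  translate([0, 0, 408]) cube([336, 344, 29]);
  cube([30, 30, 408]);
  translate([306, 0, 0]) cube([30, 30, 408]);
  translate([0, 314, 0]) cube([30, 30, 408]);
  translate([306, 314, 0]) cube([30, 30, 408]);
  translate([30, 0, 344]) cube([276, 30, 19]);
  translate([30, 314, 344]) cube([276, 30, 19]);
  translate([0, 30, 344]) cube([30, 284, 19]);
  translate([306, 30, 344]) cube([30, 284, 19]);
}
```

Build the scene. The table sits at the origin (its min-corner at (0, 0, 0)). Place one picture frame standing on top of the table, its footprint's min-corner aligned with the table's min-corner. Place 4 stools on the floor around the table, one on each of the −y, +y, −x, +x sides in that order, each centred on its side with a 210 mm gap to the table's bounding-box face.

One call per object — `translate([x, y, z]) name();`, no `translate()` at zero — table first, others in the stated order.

table();
translate([0, 0, 701]) picture_frame();
translate([468, -554, 0]) stool();
translate([468, 890, 0]) stool();
translate([-546, 168, 0]) stool();
translate([1482, 168, 0]) stool();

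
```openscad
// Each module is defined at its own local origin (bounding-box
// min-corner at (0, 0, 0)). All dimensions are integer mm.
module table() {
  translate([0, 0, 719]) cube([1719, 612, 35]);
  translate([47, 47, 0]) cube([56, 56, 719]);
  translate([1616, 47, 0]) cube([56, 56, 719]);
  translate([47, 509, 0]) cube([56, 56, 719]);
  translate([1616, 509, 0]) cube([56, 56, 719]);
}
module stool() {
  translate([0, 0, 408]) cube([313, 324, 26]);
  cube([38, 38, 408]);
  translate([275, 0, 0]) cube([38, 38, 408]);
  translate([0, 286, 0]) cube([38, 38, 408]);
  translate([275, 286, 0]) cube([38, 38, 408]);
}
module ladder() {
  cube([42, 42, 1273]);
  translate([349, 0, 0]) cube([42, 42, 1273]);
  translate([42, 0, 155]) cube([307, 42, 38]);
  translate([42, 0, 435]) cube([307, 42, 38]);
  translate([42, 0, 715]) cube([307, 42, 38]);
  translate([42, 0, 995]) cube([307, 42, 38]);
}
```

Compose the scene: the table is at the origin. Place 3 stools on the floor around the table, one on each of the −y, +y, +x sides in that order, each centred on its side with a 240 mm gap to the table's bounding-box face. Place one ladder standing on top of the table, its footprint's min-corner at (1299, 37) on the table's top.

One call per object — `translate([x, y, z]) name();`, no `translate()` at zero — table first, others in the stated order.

table();
translate([703, -564, 0]) stool();
translate([703, 852, 0]) stool();
translate([1959, 144, 0]) stool();
translate([1299, 37, 754]) ladder();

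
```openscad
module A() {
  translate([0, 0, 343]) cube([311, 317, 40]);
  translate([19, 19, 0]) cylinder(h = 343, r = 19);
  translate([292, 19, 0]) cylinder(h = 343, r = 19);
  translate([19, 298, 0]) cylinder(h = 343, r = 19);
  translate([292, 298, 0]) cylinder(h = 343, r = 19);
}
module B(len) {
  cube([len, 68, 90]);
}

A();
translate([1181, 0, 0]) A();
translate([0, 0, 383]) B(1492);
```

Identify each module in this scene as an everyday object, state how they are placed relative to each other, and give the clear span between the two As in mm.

Second stool starts at x = 1181; first ends at x = 311; clear span = 1181 − 311 = 870 mm.

A is a stool. B is a beam. A beam spans the tops of two stools. The clear span between the two stools is 870 mm.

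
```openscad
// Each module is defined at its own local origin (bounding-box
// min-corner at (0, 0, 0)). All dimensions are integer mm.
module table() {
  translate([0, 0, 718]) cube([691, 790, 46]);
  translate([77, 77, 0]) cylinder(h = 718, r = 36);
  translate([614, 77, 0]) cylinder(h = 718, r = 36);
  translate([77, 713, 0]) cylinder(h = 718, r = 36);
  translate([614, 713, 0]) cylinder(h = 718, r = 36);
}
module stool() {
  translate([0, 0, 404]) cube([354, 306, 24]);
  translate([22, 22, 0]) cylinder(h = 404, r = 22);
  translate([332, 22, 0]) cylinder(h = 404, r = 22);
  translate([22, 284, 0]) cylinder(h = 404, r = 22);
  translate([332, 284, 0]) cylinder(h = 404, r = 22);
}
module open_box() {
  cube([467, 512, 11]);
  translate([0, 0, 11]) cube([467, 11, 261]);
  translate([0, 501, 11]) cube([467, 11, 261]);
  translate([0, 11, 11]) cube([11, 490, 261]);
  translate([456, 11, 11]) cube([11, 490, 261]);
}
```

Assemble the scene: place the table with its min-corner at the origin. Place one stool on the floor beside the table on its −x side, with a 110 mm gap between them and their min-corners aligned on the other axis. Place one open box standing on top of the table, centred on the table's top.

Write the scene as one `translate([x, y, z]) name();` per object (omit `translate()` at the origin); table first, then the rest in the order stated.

table();
translate([-464, 0, 0]) stool();
translate([112, 139, 764]) open_box();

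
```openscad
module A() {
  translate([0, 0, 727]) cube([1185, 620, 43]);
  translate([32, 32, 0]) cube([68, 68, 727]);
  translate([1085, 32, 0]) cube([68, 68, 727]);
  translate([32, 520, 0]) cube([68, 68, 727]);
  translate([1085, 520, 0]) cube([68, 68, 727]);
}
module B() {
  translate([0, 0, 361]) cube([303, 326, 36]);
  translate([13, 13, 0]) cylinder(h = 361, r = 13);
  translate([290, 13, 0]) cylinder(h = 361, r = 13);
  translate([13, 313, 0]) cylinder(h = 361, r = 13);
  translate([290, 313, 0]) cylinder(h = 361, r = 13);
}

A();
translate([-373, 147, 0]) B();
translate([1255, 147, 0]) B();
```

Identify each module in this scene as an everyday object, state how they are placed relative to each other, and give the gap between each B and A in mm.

A is a table. B is a stool. Two stools sit around the table at the −x, +x sides. The gap between each stool and the table is 70 mm.

Each stool's nearest face is 70 mm from the table's bounding box.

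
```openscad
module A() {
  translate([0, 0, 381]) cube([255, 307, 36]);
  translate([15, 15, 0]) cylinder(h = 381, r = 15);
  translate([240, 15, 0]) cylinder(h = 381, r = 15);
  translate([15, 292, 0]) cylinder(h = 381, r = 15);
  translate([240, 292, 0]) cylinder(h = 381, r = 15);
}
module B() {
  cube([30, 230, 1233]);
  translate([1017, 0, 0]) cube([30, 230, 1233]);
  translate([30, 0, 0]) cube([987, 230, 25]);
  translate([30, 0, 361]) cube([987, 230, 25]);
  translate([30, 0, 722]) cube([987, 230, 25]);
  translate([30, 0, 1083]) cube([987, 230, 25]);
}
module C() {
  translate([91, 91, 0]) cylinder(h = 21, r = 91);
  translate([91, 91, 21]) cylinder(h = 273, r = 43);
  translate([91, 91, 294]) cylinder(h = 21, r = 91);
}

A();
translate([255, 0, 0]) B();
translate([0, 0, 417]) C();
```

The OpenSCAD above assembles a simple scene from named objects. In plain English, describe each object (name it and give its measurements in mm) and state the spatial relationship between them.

A is a four-legged stool. The seat is a 255×307×36 mm slab whose top surface is at z = 417 mm; four round legs, each 30 mm in diameter, run from the floor (z = 0) to the underside of the seat, each leg's axis is inset half a diameter from the nearest pair of seat edges (so the leg's bounding box is flush with the corner).

B is an open bookshelf. Two side panels, each 30 mm thick, 230 mm deep and 1233 mm tall, stand 1047 mm apart (outside-to-outside). Between them sit 4 shelves, each 25 mm thick and 230 mm deep, spanning the full gap between the sides. The bottom shelf rests on the floor (its underside at z = 0) and the clear gap between one shelf's top and the next shelf's underside is 336 mm.

C is a spool: two coaxial disc flanges of radius 91 mm and thickness 21 mm, joined by a core cylinder of radius 43 mm and height 273 mm. The lower flange rests on z = 0 and the three cylinders share a vertical axis.

The bookshelf is against the stool's +x side, with their −y faces flush. The spool is on top of the stool.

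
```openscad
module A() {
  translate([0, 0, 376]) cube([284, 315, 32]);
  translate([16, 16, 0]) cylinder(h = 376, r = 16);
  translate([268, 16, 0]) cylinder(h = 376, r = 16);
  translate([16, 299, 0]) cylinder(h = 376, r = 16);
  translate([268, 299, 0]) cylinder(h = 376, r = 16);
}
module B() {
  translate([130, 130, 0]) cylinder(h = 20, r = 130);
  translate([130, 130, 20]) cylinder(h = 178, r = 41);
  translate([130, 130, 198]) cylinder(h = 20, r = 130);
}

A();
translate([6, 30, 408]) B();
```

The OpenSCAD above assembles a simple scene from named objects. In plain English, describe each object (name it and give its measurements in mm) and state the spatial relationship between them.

A is a simple wooden stool: a rectangular seat 284 mm (x) by 315 mm (y), 32 mm thick, top face at z = 408 mm, on four round legs, each 32 mm in diameter. The legs rest on z = 0, each leg's axis is inset half a diameter from the nearest pair of seat edges (so the leg's bounding box is flush with the corner).

B is a spool: two coaxial disc flanges of radius 130 mm and thickness 20 mm, joined by a core cylinder of radius 41 mm and height 178 mm. The lower flange rests on z = 0 and the three cylinders share a vertical axis.

The spool is on top of the stool.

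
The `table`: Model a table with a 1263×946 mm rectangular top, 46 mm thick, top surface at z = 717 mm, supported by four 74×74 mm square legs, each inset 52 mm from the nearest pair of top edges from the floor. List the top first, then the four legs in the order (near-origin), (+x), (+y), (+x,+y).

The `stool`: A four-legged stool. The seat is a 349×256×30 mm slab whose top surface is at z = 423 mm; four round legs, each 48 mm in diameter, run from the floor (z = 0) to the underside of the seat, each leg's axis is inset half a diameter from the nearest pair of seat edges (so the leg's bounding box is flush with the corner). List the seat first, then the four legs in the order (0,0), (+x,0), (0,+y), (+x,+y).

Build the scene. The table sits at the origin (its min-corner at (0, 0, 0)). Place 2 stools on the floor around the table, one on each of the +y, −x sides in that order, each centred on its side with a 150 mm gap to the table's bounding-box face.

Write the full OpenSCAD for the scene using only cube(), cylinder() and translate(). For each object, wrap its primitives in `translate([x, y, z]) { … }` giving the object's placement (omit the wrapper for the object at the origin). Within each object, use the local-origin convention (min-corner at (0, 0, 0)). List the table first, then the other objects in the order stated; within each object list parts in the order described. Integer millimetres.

translate([0, 0, 671]) cube([1263, 946, 46]);
translate([52, 52, 0]) cube([74, 74, 671]);
translate([1137, 52, 0]) cube([74, 74, 671]);
translate([52, 820, 0]) cube([74, 74, 671]);
translate([1137, 820, 0]) cube([74, 74, 671]);
translate([457, 1096, 0]) {
  translate([0, 0, 393]) cube([349, 256, 30]);
  translate([24, 24, 0]) cylinder(h = 393, r = 24);
  translate([325, 24, 0]) cylinder(h = 393, r = 24);
  translate([24, 232, 0]) cylinder(h = 393, r = 24);
  translate([325, 232, 0]) cylinder(h = 393, r = 24);
}
translate([-499, 345, 0]) {
  translate([0, 0, 393]) cube([349, 256, 30]);
  translate([24, 24, 0]) cylinder(h = 393, r = 24);
  translate([325, 24, 0]) cylinder(h = 393, r = 24);
  translate([24, 232, 0]) cylinder(h = 393, r = 24);
  translate([325, 232, 0]) cylinder(h = 393, r = 24);
}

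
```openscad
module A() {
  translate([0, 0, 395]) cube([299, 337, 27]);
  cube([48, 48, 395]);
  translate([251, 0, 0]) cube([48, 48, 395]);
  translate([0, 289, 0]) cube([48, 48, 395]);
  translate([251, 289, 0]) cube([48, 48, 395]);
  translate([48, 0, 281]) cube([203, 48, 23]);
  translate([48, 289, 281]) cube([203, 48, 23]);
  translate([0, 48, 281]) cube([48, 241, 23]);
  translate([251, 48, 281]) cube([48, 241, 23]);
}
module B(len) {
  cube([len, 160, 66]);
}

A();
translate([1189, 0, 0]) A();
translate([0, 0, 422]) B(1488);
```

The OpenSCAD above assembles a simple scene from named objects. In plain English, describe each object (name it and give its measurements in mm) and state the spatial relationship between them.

A is a simple wooden stool: a rectangular seat 299 mm (x) by 337 mm (y), 27 mm thick, top face at z = 422 mm, on four square legs, each 48×48 mm in cross-section. The legs rest on z = 0, each flush with a corner of the seat. Four stretchers, 48 mm wide and 23 mm tall, connect adjacent legs with their undersides at z = 281 mm, each running between the inner faces of the legs it joins and aligned with the legs' outer faces on the other axis.

B is a rectangular beam 1488 mm long (x), 160 mm deep (y), 66 mm thick (z).

The beam spans the tops of two stools placed 890 mm apart, resting at z = 422 mm.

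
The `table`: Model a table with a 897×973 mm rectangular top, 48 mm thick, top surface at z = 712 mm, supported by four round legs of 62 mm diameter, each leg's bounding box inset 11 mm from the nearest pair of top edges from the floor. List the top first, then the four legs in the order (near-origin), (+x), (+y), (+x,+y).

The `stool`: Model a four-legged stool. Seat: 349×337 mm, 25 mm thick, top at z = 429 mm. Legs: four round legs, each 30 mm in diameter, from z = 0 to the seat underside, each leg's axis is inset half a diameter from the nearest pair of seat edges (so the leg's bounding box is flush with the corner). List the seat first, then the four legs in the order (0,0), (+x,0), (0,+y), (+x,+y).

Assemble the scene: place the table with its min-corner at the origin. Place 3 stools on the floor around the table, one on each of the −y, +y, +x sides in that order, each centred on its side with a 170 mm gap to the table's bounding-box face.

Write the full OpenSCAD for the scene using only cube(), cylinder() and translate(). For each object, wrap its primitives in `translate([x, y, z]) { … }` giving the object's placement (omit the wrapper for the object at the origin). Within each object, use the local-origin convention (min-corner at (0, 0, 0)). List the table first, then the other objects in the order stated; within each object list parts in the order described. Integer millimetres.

translate([0, 0, 664]) cube([897, 973, 48]);
translate([42, 42, 0]) cylinder(h = 664, r = 31);
translate([855, 42, 0]) cylinder(h = 664, r = 31);
translate([42, 931, 0]) cylinder(h = 664, r = 31);
translate([855, 931, 0]) cylinder(h = 664, r = 31);
translate([274, -507, 0]) {
  translate([0, 0, 404]) cube([349, 337, 25]);
  translate([15, 15, 0]) cylinder(h = 404, r = 15);
  translate([334, 15, 0]) cylinder(h = 404, r = 15);
  translate([15, 322, 0]) cylinder(h = 404, r = 15);
  translate([334, 322, 0]) cylinder(h = 404, r = 15);
}
translate([274, 1143, 0]) {
  translate([0, 0, 404]) cube([349, 337, 25]);
  translate([15, 15, 0]) cylinder(h = 404, r = 15);
  translate([334, 15, 0]) cylinder(h = 404, r = 15);
  translate([15, 322, 0]) cylinder(h = 404, r = 15);
  translate([334, 322, 0]) cylinder(h = 404, r = 15);
}
translate([1067, 318, 0]) {
  translate([0, 0, 404]) cube([349, 337, 25]);
  translate([15, 15, 0]) cylinder(h = 404, r = 15);
  translate([334, 15, 0]) cylinder(h = 404, r = 15);
  translate([15, 322, 0]) cylinder(h = 404, r = 15);
  translate([334, 322, 0]) cylinder(h = 404, r = 15);
}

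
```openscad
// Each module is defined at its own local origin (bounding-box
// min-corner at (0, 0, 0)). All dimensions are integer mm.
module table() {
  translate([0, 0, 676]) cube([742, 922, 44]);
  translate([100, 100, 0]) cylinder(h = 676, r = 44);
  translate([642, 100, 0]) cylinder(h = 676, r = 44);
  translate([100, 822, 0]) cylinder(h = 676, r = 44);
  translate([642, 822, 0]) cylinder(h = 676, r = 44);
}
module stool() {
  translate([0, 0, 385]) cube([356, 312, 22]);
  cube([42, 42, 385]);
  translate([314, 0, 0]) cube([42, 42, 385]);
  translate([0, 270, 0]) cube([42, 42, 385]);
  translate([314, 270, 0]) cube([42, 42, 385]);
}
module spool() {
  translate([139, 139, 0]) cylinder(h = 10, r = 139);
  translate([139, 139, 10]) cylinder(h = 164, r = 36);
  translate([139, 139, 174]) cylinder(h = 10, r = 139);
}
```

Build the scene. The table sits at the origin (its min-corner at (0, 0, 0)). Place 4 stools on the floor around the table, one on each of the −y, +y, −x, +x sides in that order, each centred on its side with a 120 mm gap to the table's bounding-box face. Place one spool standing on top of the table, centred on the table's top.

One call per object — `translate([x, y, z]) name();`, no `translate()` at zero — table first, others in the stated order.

table();
translate([193, -432, 0]) stool();
translate([193, 1042, 0]) stool();
translate([-476, 305, 0]) stool();
translate([862, 305, 0]) stool();
translate([232, 322, 720]) spool();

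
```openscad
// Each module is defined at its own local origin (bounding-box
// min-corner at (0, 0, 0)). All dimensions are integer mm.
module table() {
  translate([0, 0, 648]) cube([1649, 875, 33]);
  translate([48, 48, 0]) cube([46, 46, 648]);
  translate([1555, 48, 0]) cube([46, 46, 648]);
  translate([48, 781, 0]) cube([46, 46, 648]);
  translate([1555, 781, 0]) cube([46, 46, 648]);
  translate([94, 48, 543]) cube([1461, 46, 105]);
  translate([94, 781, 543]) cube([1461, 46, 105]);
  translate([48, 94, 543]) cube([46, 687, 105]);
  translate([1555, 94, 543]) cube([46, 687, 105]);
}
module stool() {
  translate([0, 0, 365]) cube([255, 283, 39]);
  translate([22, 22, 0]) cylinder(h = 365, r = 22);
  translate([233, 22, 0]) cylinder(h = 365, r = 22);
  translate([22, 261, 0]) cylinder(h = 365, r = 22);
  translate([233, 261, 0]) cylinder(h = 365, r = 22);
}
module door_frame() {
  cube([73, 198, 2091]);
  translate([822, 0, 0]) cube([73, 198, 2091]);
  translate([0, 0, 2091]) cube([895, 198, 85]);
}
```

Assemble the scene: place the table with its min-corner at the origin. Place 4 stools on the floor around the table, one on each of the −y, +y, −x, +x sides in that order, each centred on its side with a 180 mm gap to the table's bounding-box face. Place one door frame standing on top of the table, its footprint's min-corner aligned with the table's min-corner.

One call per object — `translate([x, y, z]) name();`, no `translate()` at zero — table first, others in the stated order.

table();
translate([697, -463, 0]) stool();
translate([697, 1055, 0]) stool();
translate([-435, 296, 0]) stool();
translate([1829, 296, 0]) stool();
translate([0, 0, 681]) door_frame();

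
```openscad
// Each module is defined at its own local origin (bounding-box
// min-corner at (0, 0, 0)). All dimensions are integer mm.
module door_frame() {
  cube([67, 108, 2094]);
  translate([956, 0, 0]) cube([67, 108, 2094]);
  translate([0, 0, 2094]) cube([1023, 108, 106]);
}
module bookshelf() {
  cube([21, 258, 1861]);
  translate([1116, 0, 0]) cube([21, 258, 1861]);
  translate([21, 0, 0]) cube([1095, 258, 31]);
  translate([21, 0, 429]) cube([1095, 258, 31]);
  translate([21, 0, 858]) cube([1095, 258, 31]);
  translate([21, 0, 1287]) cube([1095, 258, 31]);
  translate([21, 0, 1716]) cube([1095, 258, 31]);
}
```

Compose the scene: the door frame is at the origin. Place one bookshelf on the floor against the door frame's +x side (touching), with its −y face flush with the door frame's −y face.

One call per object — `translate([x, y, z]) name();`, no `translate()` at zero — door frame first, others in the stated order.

door_frame();
translate([1023, 0, 0]) bookshelf();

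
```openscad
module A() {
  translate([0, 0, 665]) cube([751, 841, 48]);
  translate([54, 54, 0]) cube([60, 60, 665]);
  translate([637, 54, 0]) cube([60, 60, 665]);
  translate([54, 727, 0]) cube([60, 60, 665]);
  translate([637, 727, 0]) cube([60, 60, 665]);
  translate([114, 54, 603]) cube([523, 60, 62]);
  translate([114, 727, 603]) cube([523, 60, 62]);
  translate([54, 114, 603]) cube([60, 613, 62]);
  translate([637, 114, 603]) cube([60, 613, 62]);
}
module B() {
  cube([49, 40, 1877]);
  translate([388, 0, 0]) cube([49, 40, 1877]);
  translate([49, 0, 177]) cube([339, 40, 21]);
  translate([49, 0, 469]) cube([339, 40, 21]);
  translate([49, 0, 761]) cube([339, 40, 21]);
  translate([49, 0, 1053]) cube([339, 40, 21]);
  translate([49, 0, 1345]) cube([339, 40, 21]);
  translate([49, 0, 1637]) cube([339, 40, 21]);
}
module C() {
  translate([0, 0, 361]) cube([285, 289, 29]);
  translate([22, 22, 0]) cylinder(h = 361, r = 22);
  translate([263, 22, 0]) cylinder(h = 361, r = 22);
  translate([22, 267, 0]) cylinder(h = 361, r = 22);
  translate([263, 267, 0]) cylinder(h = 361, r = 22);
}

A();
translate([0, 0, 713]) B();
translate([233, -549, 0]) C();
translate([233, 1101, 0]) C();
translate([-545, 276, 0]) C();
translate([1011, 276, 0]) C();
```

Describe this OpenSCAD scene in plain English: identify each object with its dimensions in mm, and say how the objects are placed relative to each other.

A is a rectangular dining table. The top is 751×841×48 mm with its upper surface at z = 713 mm. It stands on four 60×60 mm square legs, each inset 54 mm from the nearest pair of top edges, running from the floor to the underside of the top. Four apron rails, 60 mm thick and 62 mm tall, run between adjacent legs with their top edges flush with the underside of the top and their outer faces flush with the legs' outer faces.

B is a wooden ladder with two side rails of 49×40 mm section and 1877 mm height, set 437 mm apart overall. Between them run 6 rectangular rungs (40 mm deep, 21 mm thick), front faces flush with the rails' −y face. The bottom of the first rung is 177 mm above the floor and each subsequent rung is 292 mm higher than the one below.

C is a four-legged stool. The seat is 285×289 mm, 29 mm thick, top at z = 390 mm. It stands on four round legs, each 44 mm in diameter, from z = 0 to the seat underside, each leg's axis is inset half a diameter from the nearest pair of seat edges (so the leg's bounding box is flush with the corner).

The ladder is on top of the table. Four stools sit around the table at the −y, +y, −x, +x sides.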